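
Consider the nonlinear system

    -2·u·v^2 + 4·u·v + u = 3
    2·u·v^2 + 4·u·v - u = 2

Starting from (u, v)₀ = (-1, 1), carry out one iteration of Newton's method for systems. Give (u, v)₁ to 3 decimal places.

(1.000, 1.375)

At (-1, 1): F = (-6.000, -7.000).
Jacobian J = [[-2·v^2 + 4·v + 1, -4·u·v + 4·u], [2·v^2 + 4·v - 1, 4·u·v + 4·u]].
At the point, J = [[3.000, 0.000], [5.000, -8.000]] (det J = -24.000).
Solving J·Δ = −F gives Δ = (2.000, 0.375).
Then the next iterate is (u, v)₁ = (1.000, 1.375).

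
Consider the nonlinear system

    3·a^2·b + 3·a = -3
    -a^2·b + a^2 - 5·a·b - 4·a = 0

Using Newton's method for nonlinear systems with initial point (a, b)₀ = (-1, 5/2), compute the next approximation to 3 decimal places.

(-3.000, -8.000)

At (-1, 5/2): F = (7.500, 15.000).
Jacobian J = [[6·a·b + 3, 3·a^2], [-2·a·b + 2·a - 5·b - 4, -a^2 - 5·a]].
At the point, J = [[-12.000, 3.000], [-13.500, 4.000]] (det J = -7.500).
Solving J·Δ = −F gives Δ = (-2.000, -10.500).
Then the next iterate is (a, b)₁ = (-3.000, -8.000).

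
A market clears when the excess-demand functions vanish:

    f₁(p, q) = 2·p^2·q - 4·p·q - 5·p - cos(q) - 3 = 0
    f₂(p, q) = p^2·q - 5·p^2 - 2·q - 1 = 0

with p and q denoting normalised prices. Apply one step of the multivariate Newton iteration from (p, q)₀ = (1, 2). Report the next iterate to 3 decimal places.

(2.851, -17.106)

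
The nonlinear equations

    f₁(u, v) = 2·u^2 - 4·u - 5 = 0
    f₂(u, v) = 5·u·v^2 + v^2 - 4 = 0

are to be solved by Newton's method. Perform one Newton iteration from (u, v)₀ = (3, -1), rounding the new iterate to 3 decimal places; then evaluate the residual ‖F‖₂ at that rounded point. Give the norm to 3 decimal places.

2.397

At (3, -1): F = (1.000, 12.000).
Jacobian J = [[4·u - 4, 0], [5·v^2, 10·u·v + 2·v]].
At the point, J = [[8.000, 0.000], [5.000, -32.000]] (det J = -256.000).
Solving J·Δ = −F gives Δ = (-0.125, 0.355).
Then the next iterate is (u, v)₁ = (2.875, -0.645).
Re-evaluating at (2.875, -0.645): F = (0.03125, 2.39638), so ‖F‖₂ = 2.397.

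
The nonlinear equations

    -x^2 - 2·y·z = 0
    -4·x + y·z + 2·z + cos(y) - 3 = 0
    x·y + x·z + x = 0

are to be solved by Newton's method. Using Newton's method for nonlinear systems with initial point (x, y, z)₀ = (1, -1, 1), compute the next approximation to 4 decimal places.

At (1, -1, 1): F = (1.0000, -5.459698, 1.0000).
Jacobian J = [[-2·x, -2·z, -2·y], [-4, z - sin(y), y + 2], [y + z + 1, x, x]].
At the point, J = [[-2.0000, -2.0000, 2.0000], [-4.0000, 1.841471, 1.0000], [1.0000, 1.0000, 1.0000]] (det J = -23.365884).
Solving J·Δ = −F gives Δ = (-1.1418, 0.8918, -0.7500).
Then the next iterate is (x, y, z)₁ = (-0.1418, -0.1082, 0.2500).

(-0.1418, -0.1082, 0.2500)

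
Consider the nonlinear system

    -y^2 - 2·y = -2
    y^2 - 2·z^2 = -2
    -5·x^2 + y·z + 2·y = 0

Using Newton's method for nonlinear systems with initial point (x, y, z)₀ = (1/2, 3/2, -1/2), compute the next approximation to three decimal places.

(0.235, 0.850, -1.400)

At (1/2, 3/2, -1/2): F = (-3.250, 3.750, 1.000).
Jacobian J = [[0, -2·y - 2, 0], [0, 2·y, -4·z], [-10·x, z + 2, y]].
At the point, J = [[0.000, -5.000, 0.000], [0.000, 3.000, 2.000], [-5.000, 1.500, 1.500]] (det J = 50.000).
Solving J·Δ = −F gives Δ = (-0.265, -0.650, -0.900).
Then the next iterate is (x, y, z)₁ = (0.235, 0.850, -1.400).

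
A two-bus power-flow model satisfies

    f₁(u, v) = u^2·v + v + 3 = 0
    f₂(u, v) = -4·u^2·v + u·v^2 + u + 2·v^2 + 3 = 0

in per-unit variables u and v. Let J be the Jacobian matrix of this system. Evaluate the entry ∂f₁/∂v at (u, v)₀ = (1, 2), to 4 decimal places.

2.0000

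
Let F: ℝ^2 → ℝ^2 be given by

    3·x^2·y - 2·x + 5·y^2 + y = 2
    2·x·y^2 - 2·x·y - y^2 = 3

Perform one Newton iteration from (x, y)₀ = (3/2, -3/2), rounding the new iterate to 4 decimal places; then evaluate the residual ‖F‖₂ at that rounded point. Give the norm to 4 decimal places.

At (3/2, -3/2): F = (-5.3750, 6.0000).
Jacobian J = [[6·x·y - 2, 3·x^2 + 10·y + 1], [2·y^2 - 2·y, 4·x·y - 2·x - 2·y]].
At the point, J = [[-15.5000, -7.2500], [7.5000, -9.0000]] (det J = 193.8750).
Solving J·Δ = −F gives Δ = (-0.4739, 0.2718).
Then the next iterate is (x, y)₁ = (1.0261, -1.2282).
Re-evaluating at (1.0261, -1.2282): F = (-1.617470, 1.107730), so ‖F‖₂ = 1.9604.

1.9604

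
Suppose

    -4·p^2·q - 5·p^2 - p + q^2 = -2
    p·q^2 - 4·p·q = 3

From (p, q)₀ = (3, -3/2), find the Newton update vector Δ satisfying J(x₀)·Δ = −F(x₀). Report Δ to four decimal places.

(-2.9204, -0.1116)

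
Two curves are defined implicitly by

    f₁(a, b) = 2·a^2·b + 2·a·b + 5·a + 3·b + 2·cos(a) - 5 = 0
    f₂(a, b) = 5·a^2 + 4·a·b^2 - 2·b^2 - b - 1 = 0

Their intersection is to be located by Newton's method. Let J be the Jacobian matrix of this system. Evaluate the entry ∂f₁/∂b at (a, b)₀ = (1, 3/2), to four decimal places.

∂f₁/∂b = 2·a^2 + 2·a + 3.
At (1, 3/2) this is 7.0000.

7.0000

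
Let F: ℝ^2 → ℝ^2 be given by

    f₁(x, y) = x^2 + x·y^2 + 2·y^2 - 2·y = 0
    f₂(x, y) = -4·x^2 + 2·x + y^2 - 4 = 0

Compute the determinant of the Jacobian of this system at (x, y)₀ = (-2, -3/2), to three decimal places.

41.250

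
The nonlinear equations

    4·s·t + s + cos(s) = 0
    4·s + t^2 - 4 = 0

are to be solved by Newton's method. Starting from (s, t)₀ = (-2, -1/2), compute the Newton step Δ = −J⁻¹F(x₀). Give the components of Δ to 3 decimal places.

At (-2, -1/2): F = (1.58385, -11.750).
Jacobian J = [[4·t - sin(s) + 1, 4·s], [4, 2·t]].
At the point, J = [[-0.09070, -8.000], [4.000, -1.000]] (det J = 32.09070).
Solving J·Δ = −F gives Δ = (2.979, 0.164).

(2.979, 0.164)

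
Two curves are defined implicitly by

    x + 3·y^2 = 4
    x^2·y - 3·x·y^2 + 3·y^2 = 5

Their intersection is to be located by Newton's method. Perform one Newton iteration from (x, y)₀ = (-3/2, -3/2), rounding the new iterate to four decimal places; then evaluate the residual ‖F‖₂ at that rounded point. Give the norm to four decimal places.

At (-3/2, -3/2): F = (1.2500, 8.5000).
Jacobian J = [[1, 6·y], [2·x·y - 3·y^2, x^2 - 6·x·y + 6·y]].
At the point, J = [[1.0000, -9.0000], [-2.2500, -20.2500]] (det J = -40.5000).
Solving J·Δ = −F gives Δ = (1.2639, 0.2793).
Then the next iterate is (x, y)₁ = (-0.2361, -1.2207).
Re-evaluating at (-0.2361, -1.2207): F = (0.234225, 0.457724), so ‖F‖₂ = 0.5142.

0.5142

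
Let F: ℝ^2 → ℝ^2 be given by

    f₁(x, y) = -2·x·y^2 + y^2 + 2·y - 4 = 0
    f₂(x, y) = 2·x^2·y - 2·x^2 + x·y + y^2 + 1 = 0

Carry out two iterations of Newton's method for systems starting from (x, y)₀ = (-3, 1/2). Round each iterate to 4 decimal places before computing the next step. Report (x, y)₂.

At (-3, 1/2): F = (-1.2500, -9.2500).
Jacobian J = [[-2·y^2, -4·x·y + 2·y + 2], [4·x·y - 4·x + y, 2·x^2 + x + 2·y]].
At the point, J = [[-0.5000, 9.0000], [6.5000, 16.0000]] (det J = -66.5000).
Solving J·Δ = −F gives Δ = (0.9511, 0.1917).
Then the next iterate is (x, y)₁ = (-2.0489, 0.6917).
Round to (-2.0489, 0.6917) and repeat: F = (-0.177563, -2.527257), J = [[-0.956898, 9.052297], [3.218403, 7.730482]].
Δ = (0.5887, 0.0818), so (x, y)₂ = (-1.4602, 0.7735).

(-1.4602, 0.7735)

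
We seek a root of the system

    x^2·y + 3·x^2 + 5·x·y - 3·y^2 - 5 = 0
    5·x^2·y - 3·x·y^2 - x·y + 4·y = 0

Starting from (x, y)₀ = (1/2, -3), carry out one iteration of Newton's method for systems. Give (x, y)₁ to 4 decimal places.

(0.4458, -1.1356)

At (1/2, -3): F = (-39.5000, -27.7500).
Jacobian J = [[2·x·y + 6·x + 5·y, x^2 + 5·x - 6·y], [10·x·y - 3·y^2 - y, 5·x^2 - 6·x·y - x + 4]].
At the point, J = [[-15.0000, 20.7500], [-39.0000, 13.7500]] (det J = 603.0000).
Solving J·Δ = −F gives Δ = (-0.0542, 1.8644).
Then the next iterate is (x, y)₁ = (0.4458, -1.1356).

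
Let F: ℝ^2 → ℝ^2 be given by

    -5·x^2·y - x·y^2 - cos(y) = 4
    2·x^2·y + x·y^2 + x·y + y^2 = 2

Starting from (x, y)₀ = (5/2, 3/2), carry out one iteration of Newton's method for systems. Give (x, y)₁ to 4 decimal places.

(1.2856, 1.2802)

At (5/2, 3/2): F = (-56.570737, 28.3750).
Jacobian J = [[-10·x·y - y^2, -5·x^2 - 2·x·y + sin(y)], [4·x·y + y^2 + y, 2·x^2 + 2·x·y + x + 2·y]].
At the point, J = [[-39.7500, -37.752505], [18.7500, 25.5000]] (det J = -305.765531).
Solving J·Δ = −F gives Δ = (-1.2144, -0.2198).
Then the next iterate is (x, y)₁ = (1.2856, 1.2802).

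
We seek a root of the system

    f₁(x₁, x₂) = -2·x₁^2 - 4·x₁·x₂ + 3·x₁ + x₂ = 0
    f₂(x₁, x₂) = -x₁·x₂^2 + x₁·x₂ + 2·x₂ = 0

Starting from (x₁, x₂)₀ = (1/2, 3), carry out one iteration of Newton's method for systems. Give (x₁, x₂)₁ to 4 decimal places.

(8.5000, -87.0000)

At (1/2, 3): F = (-2.0000, 3.0000).
Jacobian J = [[-4·x₁ - 4·x₂ + 3, -4·x₁ + 1], [-x₂^2 + x₂, -2·x₁·x₂ + x₁ + 2]].
At the point, J = [[-11.0000, -1.0000], [-6.0000, -0.5000]] (det J = -0.5000).
Solving J·Δ = −F gives Δ = (8.0000, -90.0000).
Then the next iterate is (x₁, x₂)₁ = (8.5000, -87.0000).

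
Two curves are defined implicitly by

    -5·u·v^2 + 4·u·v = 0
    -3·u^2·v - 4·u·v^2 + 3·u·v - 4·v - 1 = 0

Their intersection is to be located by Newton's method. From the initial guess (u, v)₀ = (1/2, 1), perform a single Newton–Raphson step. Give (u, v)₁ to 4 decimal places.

(-2.6842, 1.8947)

At (1/2, 1): F = (-0.5000, -6.2500).
Jacobian J = [[-5·v^2 + 4·v, -10·u·v + 4·u], [-6·u·v - 4·v^2 + 3·v, -3·u^2 - 8·u·v + 3·u - 4]].
At the point, J = [[-1.0000, -3.0000], [-4.0000, -7.2500]] (det J = -4.7500).
Solving J·Δ = −F gives Δ = (-3.1842, 0.8947).
Then the next iterate is (u, v)₁ = (-2.6842, 1.8947).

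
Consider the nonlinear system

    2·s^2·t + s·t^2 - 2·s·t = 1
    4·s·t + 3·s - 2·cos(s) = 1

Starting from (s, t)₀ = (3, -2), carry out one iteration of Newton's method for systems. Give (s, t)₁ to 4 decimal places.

(2.1875, -1.1511)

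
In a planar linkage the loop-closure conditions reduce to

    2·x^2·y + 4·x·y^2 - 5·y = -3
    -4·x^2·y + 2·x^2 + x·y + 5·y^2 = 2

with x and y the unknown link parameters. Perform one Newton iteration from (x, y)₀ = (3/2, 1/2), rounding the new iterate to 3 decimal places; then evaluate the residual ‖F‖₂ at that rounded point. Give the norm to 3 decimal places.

At (3/2, 1/2): F = (4.250, 0.000).
Jacobian J = [[4·x·y + 4·y^2, 2·x^2 + 8·x·y - 5], [-8·x·y + 4·x + y, -4·x^2 + x + 10·y]].
At the point, J = [[4.000, 5.500], [0.500, -2.500]] (det J = -12.750).
Solving J·Δ = −F gives Δ = (-0.833, -0.167).
Then the next iterate is (x, y)₁ = (0.667, 0.333).
Re-evaluating at (0.667, 0.333): F = (1.92715, -0.92626), so ‖F‖₂ = 2.138.

2.138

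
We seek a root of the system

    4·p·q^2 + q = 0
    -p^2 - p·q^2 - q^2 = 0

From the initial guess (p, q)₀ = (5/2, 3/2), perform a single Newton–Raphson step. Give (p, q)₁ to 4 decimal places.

(1.0729, 1.1401)

At (5/2, 3/2): F = (24.0000, -14.1250).
Jacobian J = [[4·q^2, 8·p·q + 1], [-2·p - q^2, -2·p·q - 2·q]].
At the point, J = [[9.0000, 31.0000], [-7.2500, -10.5000]] (det J = 130.2500).
Solving J·Δ = −F gives Δ = (-1.4271, -0.3599).
Then the next iterate is (p, q)₁ = (1.0729, 1.1401).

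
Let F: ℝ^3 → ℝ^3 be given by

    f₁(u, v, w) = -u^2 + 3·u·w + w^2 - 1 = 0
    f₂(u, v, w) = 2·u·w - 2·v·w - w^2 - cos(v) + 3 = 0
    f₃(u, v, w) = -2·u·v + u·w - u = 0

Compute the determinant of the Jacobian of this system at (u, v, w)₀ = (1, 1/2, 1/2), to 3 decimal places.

J = [[-2·u + 3·w, 0, 3·u + 2·w], [2·w, -2·w + sin(v), 2·u - 2·v - 2·w], [-2·v + w - 1, -2·u, u]].
At the point, J = [[-0.500, 0.000, 4.000], [1.000, -0.52057, 0.000], [-1.500, -2.000, 1.000]].
det J = -10.863.

-10.863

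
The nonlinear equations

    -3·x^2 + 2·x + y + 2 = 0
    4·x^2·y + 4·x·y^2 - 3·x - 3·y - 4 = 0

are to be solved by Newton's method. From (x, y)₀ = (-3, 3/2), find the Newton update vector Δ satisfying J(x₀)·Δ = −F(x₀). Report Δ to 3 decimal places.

(2.033, -11.167)

At (-3, 3/2): F = (-29.500, 27.500).
Jacobian J = [[-6·x + 2, 1], [8·x·y + 4·y^2 - 3, 4·x^2 + 8·x·y - 3]].
At the point, J = [[20.000, 1.000], [-30.000, -3.000]] (det J = -30.000).
Solving J·Δ = −F gives Δ = (2.033, -11.167).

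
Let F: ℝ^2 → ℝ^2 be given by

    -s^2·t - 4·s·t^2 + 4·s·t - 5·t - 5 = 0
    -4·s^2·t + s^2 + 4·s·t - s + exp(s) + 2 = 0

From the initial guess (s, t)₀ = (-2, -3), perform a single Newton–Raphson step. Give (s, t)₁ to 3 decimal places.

(-1.144, -1.975)

At (-2, -3): F = (118.000, 80.13534).
Jacobian J = [[-2·s·t - 4·t^2 + 4·t, -s^2 - 8·s·t + 4·s - 5], [-8·s·t + 2·s + 4·t + exp(s) - 1, -4·s^2 + 4·s]].
At the point, J = [[-60.000, -65.000], [-64.86466, -24.000]] (det J = -2776.20321).
Solving J·Δ = −F gives Δ = (0.856, 1.025).
Then the next iterate is (s, t)₁ = (-1.144, -1.975).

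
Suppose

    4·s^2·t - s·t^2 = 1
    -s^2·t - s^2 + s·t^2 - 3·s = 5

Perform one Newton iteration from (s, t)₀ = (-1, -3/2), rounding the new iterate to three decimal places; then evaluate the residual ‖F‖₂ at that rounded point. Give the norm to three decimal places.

3.984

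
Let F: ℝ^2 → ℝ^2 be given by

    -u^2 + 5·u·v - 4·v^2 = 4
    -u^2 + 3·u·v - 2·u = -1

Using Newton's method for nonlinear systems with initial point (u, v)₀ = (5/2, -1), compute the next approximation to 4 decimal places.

(1.2442, -0.3077)

At (5/2, -1): F = (-26.7500, -17.7500).
Jacobian J = [[-2·u + 5·v, 5·u - 8·v], [-2·u + 3·v - 2, 3·u]].
At the point, J = [[-10.0000, 20.5000], [-10.0000, 7.5000]] (det J = 130.0000).
Solving J·Δ = −F gives Δ = (-1.2558, 0.6923).
Then the next iterate is (u, v)₁ = (1.2442, -0.3077).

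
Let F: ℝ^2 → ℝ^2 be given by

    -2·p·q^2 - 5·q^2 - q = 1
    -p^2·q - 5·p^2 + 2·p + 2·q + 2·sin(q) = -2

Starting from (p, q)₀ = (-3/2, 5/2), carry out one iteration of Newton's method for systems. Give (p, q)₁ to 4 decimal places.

At (-3/2, 5/2): F = (-16.0000, -11.678056).
Jacobian J = [[-2·q^2, -4·p·q - 10·q - 1], [-2·p·q - 10·p + 2, -p^2 + 2·cos(q) + 2]].
At the point, J = [[-12.5000, -11.0000], [24.5000, -1.852287]] (det J = 292.653590).
Solving J·Δ = −F gives Δ = (0.3377, -1.8383).
Then the next iterate is (p, q)₁ = (-1.1623, 0.6617).

(-1.1623, 0.6617)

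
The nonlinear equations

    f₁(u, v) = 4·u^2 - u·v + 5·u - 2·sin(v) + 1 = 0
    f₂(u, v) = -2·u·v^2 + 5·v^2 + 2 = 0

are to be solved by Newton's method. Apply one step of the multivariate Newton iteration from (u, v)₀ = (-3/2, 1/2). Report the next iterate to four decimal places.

(-1.1782, 0.0201)

At (-3/2, 1/2): F = (2.291149, 4.0000).
Jacobian J = [[8·u - v + 5, -u - 2·cos(v)], [-2·v^2, -4·u·v + 10·v]].
At the point, J = [[-7.5000, -0.255165], [-0.5000, 8.0000]] (det J = -60.127583).
Solving J·Δ = −F gives Δ = (0.3218, -0.4799).
Then the next iterate is (u, v)₁ = (-1.1782, 0.0201).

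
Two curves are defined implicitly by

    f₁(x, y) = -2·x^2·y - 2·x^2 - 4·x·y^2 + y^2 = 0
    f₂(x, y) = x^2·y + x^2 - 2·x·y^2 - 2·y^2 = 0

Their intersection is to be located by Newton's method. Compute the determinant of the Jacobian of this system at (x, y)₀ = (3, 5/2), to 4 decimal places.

2697.5000

J = [[-4·x·y - 4·x - 4·y^2, -2·x^2 - 8·x·y + 2·y], [2·x·y + 2·x - 2·y^2, x^2 - 4·x·y - 4·y]].
At the point, J = [[-67.0000, -73.0000], [8.5000, -31.0000]].
det J = 2697.5000.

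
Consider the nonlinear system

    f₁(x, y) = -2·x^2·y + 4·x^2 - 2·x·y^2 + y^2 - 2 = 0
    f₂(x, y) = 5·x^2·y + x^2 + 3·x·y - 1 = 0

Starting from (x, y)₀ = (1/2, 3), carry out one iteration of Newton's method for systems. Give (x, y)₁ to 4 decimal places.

(0.4265, 0.9412)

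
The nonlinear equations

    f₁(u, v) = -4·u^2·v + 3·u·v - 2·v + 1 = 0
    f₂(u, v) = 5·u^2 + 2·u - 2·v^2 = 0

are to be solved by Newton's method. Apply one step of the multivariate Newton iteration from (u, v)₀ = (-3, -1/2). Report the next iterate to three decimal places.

At (-3, -1/2): F = (24.500, 38.500).
Jacobian J = [[-8·u·v + 3·v, -4·u^2 + 3·u - 2], [10·u + 2, -4·v]].
At the point, J = [[-13.500, -47.000], [-28.000, 2.000]] (det J = -1343.000).
Solving J·Δ = −F gives Δ = (1.384, 0.124).
Then the next iterate is (u, v)₁ = (-1.616, -0.376).

(-1.616, -0.376)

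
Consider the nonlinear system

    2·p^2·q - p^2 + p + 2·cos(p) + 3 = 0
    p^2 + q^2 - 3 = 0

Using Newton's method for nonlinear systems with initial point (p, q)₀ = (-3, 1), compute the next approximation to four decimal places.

At (-3, 1): F = (7.020015, 7.0000).
Jacobian J = [[4·p·q - 2·p - 2·sin(p) + 1, 2·p^2], [2·p, 2·q]].
At the point, J = [[-4.717760, 18.0000], [-6.0000, 2.0000]] (det J = 98.564480).
Solving J·Δ = −F gives Δ = (1.1359, -0.0923).
Then the next iterate is (p, q)₁ = (-1.8641, 0.9077).

(-1.8641, 0.9077)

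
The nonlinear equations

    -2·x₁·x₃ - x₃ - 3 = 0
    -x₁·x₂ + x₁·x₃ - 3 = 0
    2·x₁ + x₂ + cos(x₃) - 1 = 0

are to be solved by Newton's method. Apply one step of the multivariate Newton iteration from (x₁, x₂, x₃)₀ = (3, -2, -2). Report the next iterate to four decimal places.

(1.5169, -2.2760, -1.2760)

At (3, -2, -2): F = (11.0000, -3.0000, 2.583853).
Jacobian J = [[-2·x₃, 0, -2·x₁ - 1], [-x₂ + x₃, -x₁, x₁], [2, 1, -sin(x₃)]].
At the point, J = [[4.0000, 0.0000, -7.0000], [0.0000, -3.0000, 3.0000], [2.0000, 1.0000, 0.909297]] (det J = -64.911569).
Solving J·Δ = −F gives Δ = (-1.4831, -0.2760, 0.7240).
Then the next iterate is (x₁, x₂, x₃)₁ = (1.5169, -2.2760, -1.2760).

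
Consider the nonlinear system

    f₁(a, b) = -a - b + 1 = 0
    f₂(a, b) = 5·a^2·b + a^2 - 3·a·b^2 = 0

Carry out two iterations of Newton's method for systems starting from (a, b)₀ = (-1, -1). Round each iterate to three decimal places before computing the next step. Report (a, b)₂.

(-0.141, 1.141)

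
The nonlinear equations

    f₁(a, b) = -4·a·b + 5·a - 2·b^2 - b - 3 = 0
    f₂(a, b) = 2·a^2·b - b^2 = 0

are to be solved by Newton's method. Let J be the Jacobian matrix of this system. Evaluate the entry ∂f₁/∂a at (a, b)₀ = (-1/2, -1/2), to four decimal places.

∂f₁/∂a = -4·b + 5.
At (-1/2, -1/2) this is 7.0000.

7.0000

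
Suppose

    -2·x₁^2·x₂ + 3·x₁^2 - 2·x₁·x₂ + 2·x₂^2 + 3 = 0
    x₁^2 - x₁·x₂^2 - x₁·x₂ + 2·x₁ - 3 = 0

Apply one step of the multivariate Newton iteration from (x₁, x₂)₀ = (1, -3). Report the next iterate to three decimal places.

At (1, -3): F = (36.000, -6.000).
Jacobian J = [[-4·x₁·x₂ + 6·x₁ - 2·x₂, -2·x₁^2 - 2·x₁ + 4·x₂], [2·x₁ - x₂^2 - x₂ + 2, -2·x₁·x₂ - x₁]].
At the point, J = [[24.000, -16.000], [-2.000, 5.000]] (det J = 88.000).
Solving J·Δ = −F gives Δ = (-0.955, 0.818).
Then the next iterate is (x₁, x₂)₁ = (0.045, -2.182).

(0.045, -2.182)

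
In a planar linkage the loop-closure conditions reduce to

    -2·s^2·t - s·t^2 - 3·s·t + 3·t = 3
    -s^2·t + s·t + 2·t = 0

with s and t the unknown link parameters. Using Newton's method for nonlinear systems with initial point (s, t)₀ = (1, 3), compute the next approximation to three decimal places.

(1.143, 0.214)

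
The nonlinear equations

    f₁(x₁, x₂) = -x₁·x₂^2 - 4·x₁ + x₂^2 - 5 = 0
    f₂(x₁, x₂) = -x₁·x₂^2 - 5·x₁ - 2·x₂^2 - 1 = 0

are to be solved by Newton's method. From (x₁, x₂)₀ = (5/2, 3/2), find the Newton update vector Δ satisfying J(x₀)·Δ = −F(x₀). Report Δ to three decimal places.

(-2.739, -0.279)

At (5/2, 3/2): F = (-18.375, -23.625).
Jacobian J = [[-x₂^2 - 4, -2·x₁·x₂ + 2·x₂], [-x₂^2 - 5, -2·x₁·x₂ - 4·x₂]].
At the point, J = [[-6.250, -4.500], [-7.250, -13.500]] (det J = 51.750).
Solving J·Δ = −F gives Δ = (-2.739, -0.279).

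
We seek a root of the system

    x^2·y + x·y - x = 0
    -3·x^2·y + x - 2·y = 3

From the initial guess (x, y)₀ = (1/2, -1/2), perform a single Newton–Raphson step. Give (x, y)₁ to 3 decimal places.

At (1/2, -1/2): F = (-0.875, -1.125).
Jacobian J = [[2·x·y + y - 1, x^2 + x], [-6·x·y + 1, -3·x^2 - 2]].
At the point, J = [[-2.000, 0.750], [2.500, -2.750]] (det J = 3.625).
Solving J·Δ = −F gives Δ = (-0.897, -1.224).
Then the next iterate is (x, y)₁ = (-0.397, -1.724).

(-0.397, -1.724)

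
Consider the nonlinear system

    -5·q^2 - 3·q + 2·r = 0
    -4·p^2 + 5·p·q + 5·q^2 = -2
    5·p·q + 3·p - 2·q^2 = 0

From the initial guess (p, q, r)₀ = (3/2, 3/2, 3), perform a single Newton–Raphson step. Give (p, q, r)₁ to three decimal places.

(0.554, 0.622, -0.028)

At (3/2, 3/2, 3): F = (-9.750, 15.500, 11.250).
Jacobian J = [[0, -10·q - 3, 2], [-8·p + 5·q, 5·p + 10·q, 0], [5·q + 3, 5·p - 4·q, 0]].
At the point, J = [[0.000, -18.000, 2.000], [-4.500, 22.500, 0.000], [10.500, 1.500, 0.000]] (det J = -486.000).
Solving J·Δ = −F gives Δ = (-0.946, -0.878, -3.028).
Then the next iterate is (p, q, r)₁ = (0.554, 0.622, -0.028).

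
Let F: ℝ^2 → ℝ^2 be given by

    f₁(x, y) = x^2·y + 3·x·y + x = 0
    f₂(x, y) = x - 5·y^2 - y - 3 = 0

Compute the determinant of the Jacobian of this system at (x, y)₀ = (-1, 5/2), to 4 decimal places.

J = [[2·x·y + 3·y + 1, x^2 + 3·x], [1, -10·y - 1]].
At the point, J = [[3.5000, -2.0000], [1.0000, -26.0000]].
det J = -89.0000.

-89.0000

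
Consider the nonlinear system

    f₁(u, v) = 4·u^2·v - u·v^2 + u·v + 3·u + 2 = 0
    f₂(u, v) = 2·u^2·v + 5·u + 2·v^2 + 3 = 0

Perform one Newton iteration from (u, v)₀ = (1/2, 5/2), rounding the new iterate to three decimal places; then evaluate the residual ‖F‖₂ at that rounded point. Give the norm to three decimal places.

5.873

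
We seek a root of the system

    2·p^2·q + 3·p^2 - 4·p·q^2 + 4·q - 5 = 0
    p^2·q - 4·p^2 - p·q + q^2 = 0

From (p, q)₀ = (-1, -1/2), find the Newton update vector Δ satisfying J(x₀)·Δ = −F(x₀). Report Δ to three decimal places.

(0.229, 2.573)

At (-1, -1/2): F = (-4.000, -4.750).
Jacobian J = [[4·p·q + 6·p - 4·q^2, 2·p^2 - 8·p·q + 4], [2·p·q - 8·p - q, p^2 - p + 2·q]].
At the point, J = [[-5.000, 2.000], [9.500, 1.000]] (det J = -24.000).
Solving J·Δ = −F gives Δ = (0.229, 2.573).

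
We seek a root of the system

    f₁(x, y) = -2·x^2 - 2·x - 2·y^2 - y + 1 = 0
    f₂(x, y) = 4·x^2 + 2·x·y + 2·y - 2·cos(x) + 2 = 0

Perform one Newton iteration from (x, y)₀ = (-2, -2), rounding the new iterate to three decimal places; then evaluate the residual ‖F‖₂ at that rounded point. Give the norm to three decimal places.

5.376

At (-2, -2): F = (-9.000, 22.83229).
Jacobian J = [[-4·x - 2, -4·y - 1], [8·x + 2·y + 2·sin(x), 2·x + 2]].
At the point, J = [[6.000, 7.000], [-21.81859, -2.000]] (det J = 140.73016).
Solving J·Δ = −F gives Δ = (1.008, 0.422).
Then the next iterate is (x, y)₁ = (-0.992, -1.578).
Re-evaluating at (-0.992, -1.578): F = (-2.38630, 4.81697), so ‖F‖₂ = 5.376.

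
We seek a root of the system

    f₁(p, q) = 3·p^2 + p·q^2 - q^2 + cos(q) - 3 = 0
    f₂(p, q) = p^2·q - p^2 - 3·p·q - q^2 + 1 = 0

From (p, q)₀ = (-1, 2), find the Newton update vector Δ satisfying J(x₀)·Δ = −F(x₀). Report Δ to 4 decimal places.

(0.5000, -1.0569)

At (-1, 2): F = (-8.416147, 4.0000).
Jacobian J = [[6·p + q^2, 2·p·q - 2·q - sin(q)], [2·p·q - 2·p - 3·q, p^2 - 3·p - 2·q]].
At the point, J = [[-2.0000, -8.909297], [-8.0000, 0.0000]] (det J = -71.274379).
Solving J·Δ = −F gives Δ = (0.5000, -1.0569).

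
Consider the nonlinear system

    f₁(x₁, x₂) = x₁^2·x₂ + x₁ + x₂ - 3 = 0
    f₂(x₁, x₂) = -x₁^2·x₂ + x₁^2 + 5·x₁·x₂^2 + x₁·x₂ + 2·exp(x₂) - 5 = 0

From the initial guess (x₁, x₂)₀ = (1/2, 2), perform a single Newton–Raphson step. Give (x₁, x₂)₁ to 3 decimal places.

(1.025, 0.739)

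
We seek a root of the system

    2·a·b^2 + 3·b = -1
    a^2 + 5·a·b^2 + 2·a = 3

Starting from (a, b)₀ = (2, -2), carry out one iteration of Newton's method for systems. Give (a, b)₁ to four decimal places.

(-6.0556, -6.1111)

At (2, -2): F = (11.0000, 45.0000).
Jacobian J = [[2·b^2, 4·a·b + 3], [2·a + 5·b^2 + 2, 10·a·b]].
At the point, J = [[8.0000, -13.0000], [26.0000, -40.0000]] (det J = 18.0000).
Solving J·Δ = −F gives Δ = (-8.0556, -4.1111).
Then the next iterate is (a, b)₁ = (-6.0556, -6.1111).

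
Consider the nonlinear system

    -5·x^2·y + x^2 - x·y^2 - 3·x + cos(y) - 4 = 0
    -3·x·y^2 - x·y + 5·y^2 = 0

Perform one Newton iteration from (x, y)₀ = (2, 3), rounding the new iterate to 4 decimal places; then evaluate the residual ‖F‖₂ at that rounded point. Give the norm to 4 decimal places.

At (2, 3): F = (-84.989992, -15.0000).
Jacobian J = [[-10·x·y + 2·x - y^2 - 3, -5·x^2 - 2·x·y - sin(y)], [-3·y^2 - y, -6·x·y - x + 10·y]].
At the point, J = [[-68.0000, -32.141120], [-30.0000, -8.0000]] (det J = -420.233600).
Solving J·Δ = −F gives Δ = (0.4707, -3.6401).
Then the next iterate is (x, y)₁ = (2.4707, -0.6401).
Re-evaluating at (2.4707, -0.6401): F = (14.018979, 0.593190), so ‖F‖₂ = 14.0315.

14.0315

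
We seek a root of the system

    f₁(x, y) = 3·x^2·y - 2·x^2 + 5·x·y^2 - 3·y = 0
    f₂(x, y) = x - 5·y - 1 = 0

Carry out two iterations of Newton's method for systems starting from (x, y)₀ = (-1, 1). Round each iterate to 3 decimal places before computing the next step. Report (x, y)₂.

At (-1, 1): F = (-7.000, -7.000).
Jacobian J = [[6·x·y - 4·x + 5·y^2, 3·x^2 + 10·x·y - 3], [1, -5]].
At the point, J = [[3.000, -10.000], [1.000, -5.000]] (det J = -5.000).
Solving J·Δ = −F gives Δ = (-7.000, -2.800).
Then the next iterate is (x, y)₁ = (-8.000, -1.800).
Round to (-8.000, -1.800) and repeat: F = (-597.800, 0.000), J = [[134.600, 333.000], [1.000, -5.000]].
Δ = (2.971, 0.594), so (x, y)₂ = (-5.029, -1.206).

(-5.029, -1.206)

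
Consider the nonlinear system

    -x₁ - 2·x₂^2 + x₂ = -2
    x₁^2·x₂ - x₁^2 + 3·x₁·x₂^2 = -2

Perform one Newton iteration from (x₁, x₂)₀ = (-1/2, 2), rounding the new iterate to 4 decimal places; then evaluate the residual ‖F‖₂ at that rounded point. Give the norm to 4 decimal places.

At (-1/2, 2): F = (-3.5000, -3.7500).
Jacobian J = [[-1, -4·x₂ + 1], [2·x₁·x₂ - 2·x₁ + 3·x₂^2, x₁^2 + 6·x₁·x₂]].
At the point, J = [[-1.0000, -7.0000], [11.0000, -5.7500]] (det J = 82.7500).
Solving J·Δ = −F gives Δ = (0.0740, -0.5106).
Then the next iterate is (x₁, x₂)₁ = (-0.4260, 1.4894).
Re-evaluating at (-0.4260, 1.4894): F = (-0.521225, -0.746189), so ‖F‖₂ = 0.9102.

0.9102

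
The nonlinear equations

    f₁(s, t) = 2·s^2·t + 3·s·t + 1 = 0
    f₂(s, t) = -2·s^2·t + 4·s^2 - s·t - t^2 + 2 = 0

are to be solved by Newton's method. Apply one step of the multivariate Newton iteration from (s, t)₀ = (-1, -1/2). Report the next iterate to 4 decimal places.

(-0.3421, 1.3289)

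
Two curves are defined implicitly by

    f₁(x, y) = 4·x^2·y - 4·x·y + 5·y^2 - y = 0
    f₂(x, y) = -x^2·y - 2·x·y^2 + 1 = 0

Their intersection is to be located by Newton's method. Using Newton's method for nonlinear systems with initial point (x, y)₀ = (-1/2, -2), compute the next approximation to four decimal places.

(-0.3750, -1.0000)

At (-1/2, -2): F = (16.0000, 5.5000).
Jacobian J = [[8·x·y - 4·y, 4·x^2 - 4·x + 10·y - 1], [-2·x·y - 2·y^2, -x^2 - 4·x·y]].
At the point, J = [[16.0000, -18.0000], [-10.0000, -4.2500]] (det J = -248.0000).
Solving J·Δ = −F gives Δ = (0.1250, 1.0000).
Then the next iterate is (x, y)₁ = (-0.3750, -1.0000).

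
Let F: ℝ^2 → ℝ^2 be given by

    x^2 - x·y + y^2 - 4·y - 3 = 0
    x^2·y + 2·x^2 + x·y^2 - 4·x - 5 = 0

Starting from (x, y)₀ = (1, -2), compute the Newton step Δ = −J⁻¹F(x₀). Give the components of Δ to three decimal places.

(-6.750, -1.667)

At (1, -2): F = (12.000, -5.000).
Jacobian J = [[2·x - y, -x + 2·y - 4], [2·x·y + 4·x + y^2 - 4, x^2 + 2·x·y]].
At the point, J = [[4.000, -9.000], [0.000, -3.000]] (det J = -12.000).
Solving J·Δ = −F gives Δ = (-6.750, -1.667).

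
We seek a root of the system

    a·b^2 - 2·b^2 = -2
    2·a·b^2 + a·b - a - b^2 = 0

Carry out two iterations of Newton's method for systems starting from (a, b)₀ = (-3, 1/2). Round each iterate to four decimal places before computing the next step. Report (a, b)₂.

At (-3, 1/2): F = (0.7500, -0.2500).
Jacobian J = [[b^2, 2·a·b - 4·b], [2·b^2 + b - 1, 4·a·b + a - 2·b]].
At the point, J = [[0.2500, -5.0000], [0.0000, -10.0000]] (det J = -2.5000).
Solving J·Δ = −F gives Δ = (-3.5000, -0.0250).
Then the next iterate is (a, b)₁ = (-6.5000, 0.4750).
Round to (-6.5000, 0.4750) and repeat: F = (0.082188, 0.253750), J = [[0.225625, -8.0750], [-0.073750, -19.8000]].
Δ = (0.0833, 0.0125), so (a, b)₂ = (-6.4167, 0.4875).

(-6.4167, 0.4875)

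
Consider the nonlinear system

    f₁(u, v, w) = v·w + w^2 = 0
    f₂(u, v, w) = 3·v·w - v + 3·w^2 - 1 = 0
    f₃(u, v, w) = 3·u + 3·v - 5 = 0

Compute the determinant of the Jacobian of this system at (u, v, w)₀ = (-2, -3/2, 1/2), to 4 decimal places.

-1.5000

J = [[0, w, v + 2·w], [0, 3·w - 1, 3·v + 6·w], [3, 3, 0]].
At the point, J = [[0.0000, 0.5000, -0.5000], [0.0000, 0.5000, -1.5000], [3.0000, 3.0000, 0.0000]].
det J = -1.5000.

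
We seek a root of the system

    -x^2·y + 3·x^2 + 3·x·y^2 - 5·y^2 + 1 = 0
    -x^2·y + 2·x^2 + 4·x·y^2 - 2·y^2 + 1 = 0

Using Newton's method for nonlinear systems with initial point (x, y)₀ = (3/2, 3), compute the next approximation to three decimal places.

(1.360, 1.614)

At (3/2, 3): F = (-3.500, 34.750).
Jacobian J = [[-2·x·y + 6·x + 3·y^2, -x^2 + 6·x·y - 10·y], [-2·x·y + 4·x + 4·y^2, -x^2 + 8·x·y - 4·y]].
At the point, J = [[27.000, -5.250], [33.000, 21.750]] (det J = 760.500).
Solving J·Δ = −F gives Δ = (-0.140, -1.386).
Then the next iterate is (x, y)₁ = (1.360, 1.614).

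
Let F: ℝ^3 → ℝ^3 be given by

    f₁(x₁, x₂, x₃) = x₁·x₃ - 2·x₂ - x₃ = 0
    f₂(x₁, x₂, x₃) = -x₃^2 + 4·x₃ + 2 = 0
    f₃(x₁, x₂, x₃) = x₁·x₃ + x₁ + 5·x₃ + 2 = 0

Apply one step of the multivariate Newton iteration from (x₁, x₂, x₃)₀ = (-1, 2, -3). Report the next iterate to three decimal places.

(-2.700, 3.650, -1.100)

At (-1, 2, -3): F = (2.000, -19.000, -11.000).
Jacobian J = [[x₃, -2, x₁ - 1], [0, 0, -2·x₃ + 4], [x₃ + 1, 0, x₁ + 5]].
At the point, J = [[-3.000, -2.000, -2.000], [0.000, 0.000, 10.000], [-2.000, 0.000, 4.000]] (det J = 40.000).
Solving J·Δ = −F gives Δ = (-1.700, 1.650, 1.900).
Then the next iterate is (x₁, x₂, x₃)₁ = (-2.700, 3.650, -1.100).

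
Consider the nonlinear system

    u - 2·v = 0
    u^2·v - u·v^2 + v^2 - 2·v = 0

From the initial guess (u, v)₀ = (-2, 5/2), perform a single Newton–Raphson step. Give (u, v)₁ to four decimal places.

(-6.6129, -3.3065)

At (-2, 5/2): F = (-7.0000, 23.7500).
Jacobian J = [[1, -2], [2·u·v - v^2, u^2 - 2·u·v + 2·v - 2]].
At the point, J = [[1.0000, -2.0000], [-16.2500, 17.0000]] (det J = -15.5000).
Solving J·Δ = −F gives Δ = (-4.6129, -5.8065).
Then the next iterate is (u, v)₁ = (-6.6129, -3.3065).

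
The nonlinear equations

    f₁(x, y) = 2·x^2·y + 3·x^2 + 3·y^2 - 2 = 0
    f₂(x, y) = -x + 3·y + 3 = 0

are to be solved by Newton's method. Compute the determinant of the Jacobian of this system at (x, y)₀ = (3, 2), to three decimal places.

156.000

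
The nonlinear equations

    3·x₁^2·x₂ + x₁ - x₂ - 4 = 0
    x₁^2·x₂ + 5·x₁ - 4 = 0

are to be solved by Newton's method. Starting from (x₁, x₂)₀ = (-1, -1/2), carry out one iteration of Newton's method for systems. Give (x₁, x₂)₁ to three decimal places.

(0.625, -0.750)

At (-1, -1/2): F = (-6.000, -9.500).
Jacobian J = [[6·x₁·x₂ + 1, 3·x₁^2 - 1], [2·x₁·x₂ + 5, x₁^2]].
At the point, J = [[4.000, 2.000], [6.000, 1.000]] (det J = -8.000).
Solving J·Δ = −F gives Δ = (1.625, -0.250).
Then the next iterate is (x₁, x₂)₁ = (0.625, -0.750).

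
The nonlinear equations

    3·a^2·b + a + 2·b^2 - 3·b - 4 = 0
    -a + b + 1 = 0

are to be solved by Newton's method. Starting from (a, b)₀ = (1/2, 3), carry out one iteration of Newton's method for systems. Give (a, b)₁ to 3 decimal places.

(1.835, 0.835)

At (1/2, 3): F = (7.750, 3.500).
Jacobian J = [[6·a·b + 1, 3·a^2 + 4·b - 3], [-1, 1]].
At the point, J = [[10.000, 9.750], [-1.000, 1.000]] (det J = 19.750).
Solving J·Δ = −F gives Δ = (1.335, -2.165).
Then the next iterate is (a, b)₁ = (1.835, 0.835).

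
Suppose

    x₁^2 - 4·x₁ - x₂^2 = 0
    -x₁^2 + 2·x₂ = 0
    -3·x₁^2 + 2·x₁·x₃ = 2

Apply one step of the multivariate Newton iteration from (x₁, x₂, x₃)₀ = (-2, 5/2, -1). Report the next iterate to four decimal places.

At (-2, 5/2, -1): F = (5.7500, 1.0000, -10.0000).
Jacobian J = [[2·x₁ - 4, -2·x₂, 0], [-2·x₁, 2, 0], [-6·x₁ + 2·x₃, 0, 2·x₁]].
At the point, J = [[-8.0000, -5.0000, 0.0000], [4.0000, 2.0000, 0.0000], [10.0000, 0.0000, -4.0000]] (det J = -16.0000).
Solving J·Δ = −F gives Δ = (-4.1250, 7.7500, -12.8125).
Then the next iterate is (x₁, x₂, x₃)₁ = (-6.1250, 10.2500, -13.8125).

(-6.1250, 10.2500, -13.8125)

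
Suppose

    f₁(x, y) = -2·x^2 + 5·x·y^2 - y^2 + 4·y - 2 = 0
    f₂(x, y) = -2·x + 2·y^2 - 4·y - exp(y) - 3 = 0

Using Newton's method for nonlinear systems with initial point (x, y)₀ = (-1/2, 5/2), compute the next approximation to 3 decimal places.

(-0.796, 0.706)

At (-1/2, 5/2): F = (-14.375, -11.68249).
Jacobian J = [[-4·x + 5·y^2, 10·x·y - 2·y + 4], [-2, 4·y - exp(y) - 4]].
At the point, J = [[33.250, -13.500], [-2.000, -6.18249]] (det J = -232.56792).
Solving J·Δ = −F gives Δ = (-0.296, -1.794).
Then the next iterate is (x, y)₁ = (-0.796, 0.706).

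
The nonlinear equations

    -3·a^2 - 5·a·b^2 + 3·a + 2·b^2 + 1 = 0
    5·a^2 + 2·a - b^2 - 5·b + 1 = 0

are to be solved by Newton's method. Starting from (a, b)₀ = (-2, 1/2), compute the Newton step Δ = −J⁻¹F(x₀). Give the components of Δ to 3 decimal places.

(0.652, 0.420)

At (-2, 1/2): F = (-14.000, 14.250).
Jacobian J = [[-6·a - 5·b^2 + 3, -10·a·b + 4·b], [10·a + 2, -2·b - 5]].
At the point, J = [[13.750, 12.000], [-18.000, -6.000]] (det J = 133.500).
Solving J·Δ = −F gives Δ = (0.652, 0.420).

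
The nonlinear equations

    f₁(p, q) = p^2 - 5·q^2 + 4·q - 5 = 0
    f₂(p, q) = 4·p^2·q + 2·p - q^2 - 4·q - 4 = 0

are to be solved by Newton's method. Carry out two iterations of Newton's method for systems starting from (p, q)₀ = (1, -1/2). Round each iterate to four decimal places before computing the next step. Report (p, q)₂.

(10.9855, 7.1597)

At (1, -1/2): F = (-7.2500, -2.2500).
Jacobian J = [[2·p, -10·q + 4], [8·p·q + 2, 4·p^2 - 2·q - 4]].
At the point, J = [[2.0000, 9.0000], [-2.0000, 1.0000]] (det J = 20.0000).
Solving J·Δ = −F gives Δ = (-0.6500, 0.9500).
Then the next iterate is (p, q)₁ = (0.3500, 0.4500).
Round to (0.3500, 0.4500) and repeat: F = (-4.0900, -5.0820), J = [[0.7000, -0.5000], [3.2600, -4.4100]].
Δ = (10.6355, 6.7097), so (p, q)₂ = (10.9855, 7.1597).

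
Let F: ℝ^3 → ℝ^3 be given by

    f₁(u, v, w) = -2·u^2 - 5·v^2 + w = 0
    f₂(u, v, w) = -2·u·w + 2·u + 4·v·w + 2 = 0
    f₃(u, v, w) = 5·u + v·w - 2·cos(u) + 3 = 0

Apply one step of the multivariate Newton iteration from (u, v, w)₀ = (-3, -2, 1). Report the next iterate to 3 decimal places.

(-1.194, -1.167, -0.334)

At (-3, -2, 1): F = (-37.000, -6.000, -12.02002).
Jacobian J = [[-4·u, -10·v, 1], [-2·w + 2, 4·w, -2·u + 4·v], [2·sin(u) + 5, w, v]].
At the point, J = [[12.000, 20.000, 1.000], [0.000, 4.000, -2.000], [4.71776, 1.000, -2.000]] (det J = -279.58144).
Solving J·Δ = −F gives Δ = (1.806, 0.833, -1.334).
Then the next iterate is (u, v, w)₁ = (-1.194, -1.167, -0.334).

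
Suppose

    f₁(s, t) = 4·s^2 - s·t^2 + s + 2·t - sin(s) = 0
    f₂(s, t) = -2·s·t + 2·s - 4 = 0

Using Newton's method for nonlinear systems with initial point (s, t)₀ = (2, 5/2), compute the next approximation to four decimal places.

(0.2762, 1.2928)

At (2, 5/2): F = (9.590703, -10.0000).
Jacobian J = [[8·s - t^2 - cos(s) + 1, -2·s·t + 2], [-2·t + 2, -2·s]].
At the point, J = [[11.166147, -8.0000], [-3.0000, -4.0000]] (det J = -68.664587).
Solving J·Δ = −F gives Δ = (-1.7238, -1.2072).
Then the next iterate is (s, t)₁ = (0.2762, 1.2928).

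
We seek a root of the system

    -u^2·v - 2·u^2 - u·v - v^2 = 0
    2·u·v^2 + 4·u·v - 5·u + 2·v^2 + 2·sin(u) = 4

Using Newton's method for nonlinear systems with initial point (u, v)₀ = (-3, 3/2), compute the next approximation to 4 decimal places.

(-1.7269, 1.0083)

At (-3, 3/2): F = (-29.2500, -16.282240).
Jacobian J = [[-2·u·v - 4·u - v, -u^2 - u - 2·v], [2·v^2 + 4·v + 2·cos(u) - 5, 4·u·v + 4·u + 4·v]].
At the point, J = [[19.5000, -9.0000], [3.520015, -24.0000]] (det J = -436.319865).
Solving J·Δ = −F gives Δ = (1.2731, -0.4917).
Then the next iterate is (u, v)₁ = (-1.7269, 1.0083).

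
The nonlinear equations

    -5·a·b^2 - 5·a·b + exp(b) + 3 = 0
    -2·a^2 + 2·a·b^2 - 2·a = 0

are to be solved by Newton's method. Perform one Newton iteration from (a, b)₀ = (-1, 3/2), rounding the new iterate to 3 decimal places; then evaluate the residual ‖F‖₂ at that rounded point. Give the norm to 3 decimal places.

4.781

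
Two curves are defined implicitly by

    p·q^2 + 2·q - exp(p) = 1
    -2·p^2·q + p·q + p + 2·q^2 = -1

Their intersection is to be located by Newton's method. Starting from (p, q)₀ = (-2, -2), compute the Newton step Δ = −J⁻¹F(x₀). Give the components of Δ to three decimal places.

(0.334, 1.184)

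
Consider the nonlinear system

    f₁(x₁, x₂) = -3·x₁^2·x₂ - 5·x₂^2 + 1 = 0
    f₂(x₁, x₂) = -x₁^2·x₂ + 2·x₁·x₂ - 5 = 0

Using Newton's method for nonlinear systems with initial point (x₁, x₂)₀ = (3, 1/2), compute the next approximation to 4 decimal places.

At (3, 1/2): F = (-13.7500, -6.5000).
Jacobian J = [[-6·x₁·x₂, -3·x₁^2 - 10·x₂], [-2·x₁·x₂ + 2·x₂, -x₁^2 + 2·x₁]].
At the point, J = [[-9.0000, -32.0000], [-2.0000, -3.0000]] (det J = -37.0000).
Solving J·Δ = −F gives Δ = (-4.5068, 0.8378).
Then the next iterate is (x₁, x₂)₁ = (-1.5068, 1.3378).

(-1.5068, 1.3378)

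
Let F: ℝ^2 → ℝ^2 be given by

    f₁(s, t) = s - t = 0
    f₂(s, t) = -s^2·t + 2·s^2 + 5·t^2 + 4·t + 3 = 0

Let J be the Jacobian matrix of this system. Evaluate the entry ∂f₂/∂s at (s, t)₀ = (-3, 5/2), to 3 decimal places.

3.000

∂f₂/∂s = -2·s·t + 4·s.
At (-3, 5/2) this is 3.000.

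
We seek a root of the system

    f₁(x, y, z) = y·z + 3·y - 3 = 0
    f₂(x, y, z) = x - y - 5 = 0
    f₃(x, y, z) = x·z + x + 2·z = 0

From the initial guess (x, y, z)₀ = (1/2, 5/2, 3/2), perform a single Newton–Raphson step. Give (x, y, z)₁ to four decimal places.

At (1/2, 5/2, 3/2): F = (8.2500, -7.0000, 4.2500).
Jacobian J = [[0, z + 3, y], [1, -1, 0], [z + 1, 0, x + 2]].
At the point, J = [[0.0000, 4.5000, 2.5000], [1.0000, -1.0000, 0.0000], [2.5000, 0.0000, 2.5000]] (det J = -5.0000).
Solving J·Δ = −F gives Δ = (13.7500, 6.7500, -15.4500).
Then the next iterate is (x, y, z)₁ = (14.2500, 9.2500, -13.9500).

(14.2500, 9.2500, -13.9500)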